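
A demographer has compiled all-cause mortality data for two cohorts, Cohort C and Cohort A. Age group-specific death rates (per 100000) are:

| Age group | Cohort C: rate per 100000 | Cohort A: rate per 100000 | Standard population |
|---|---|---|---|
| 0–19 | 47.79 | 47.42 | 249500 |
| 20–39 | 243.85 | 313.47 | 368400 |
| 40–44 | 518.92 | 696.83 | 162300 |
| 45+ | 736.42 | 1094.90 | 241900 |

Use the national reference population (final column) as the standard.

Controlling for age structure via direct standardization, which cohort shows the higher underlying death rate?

Cohort A

Standard total = 1022100; weights = 0.2441, 0.3604, 0.1588, 0.2367.
Cohort C: 0.2441×47.79 + 0.3604×243.85 + 0.1588×518.92 + 0.2367×736.42 = 356.2456 per 100000.
Cohort A: 0.2441×47.42 + 0.3604×313.47 + 0.1588×696.83 + 0.2367×1094.90 = 494.3405 per 100000.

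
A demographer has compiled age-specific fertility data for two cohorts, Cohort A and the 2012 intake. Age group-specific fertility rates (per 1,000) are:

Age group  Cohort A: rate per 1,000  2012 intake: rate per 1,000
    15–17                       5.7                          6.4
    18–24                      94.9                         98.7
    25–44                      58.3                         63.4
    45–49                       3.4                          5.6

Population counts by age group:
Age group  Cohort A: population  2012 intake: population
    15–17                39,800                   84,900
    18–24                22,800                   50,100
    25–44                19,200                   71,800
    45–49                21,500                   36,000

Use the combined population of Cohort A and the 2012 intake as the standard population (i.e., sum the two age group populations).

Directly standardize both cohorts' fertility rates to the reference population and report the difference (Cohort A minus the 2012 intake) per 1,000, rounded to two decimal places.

-2.76

Combined standard total = 346,100; weights = 0.3603, 0.2106, 0.2629, 0.1661.
Cohort A: 0.3603×5.7 + 0.2106×94.9 + 0.2629×58.3 + 0.1661×3.4 = 37.9364 per 1,000.
The 2012 intake: 0.3603×6.4 + 0.2106×98.7 + 0.2629×63.4 + 0.1661×5.6 = 40.6955 per 1,000.
Difference = 37.9364 − 40.6955 = -2.7591.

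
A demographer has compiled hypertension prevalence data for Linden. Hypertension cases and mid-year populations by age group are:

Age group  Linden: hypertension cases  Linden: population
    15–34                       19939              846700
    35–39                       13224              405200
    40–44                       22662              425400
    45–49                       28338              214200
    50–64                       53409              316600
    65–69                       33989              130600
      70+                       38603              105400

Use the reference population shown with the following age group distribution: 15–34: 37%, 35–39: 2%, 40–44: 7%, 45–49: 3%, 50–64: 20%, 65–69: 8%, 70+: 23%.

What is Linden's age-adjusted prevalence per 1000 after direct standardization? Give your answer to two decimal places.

155.86

Age-specific rates per 1000 for Linden: 23.549, 32.636, 53.272, 132.297, 168.696, 260.253, 366.252.
Standard weights: 0.37, 0.02, 0.07, 0.03, 0.20, 0.08, 0.23.
Standardized rate: 0.3700×23.549 + 0.0200×32.636 + 0.0700×53.272 + 0.0300×132.297 + 0.2000×168.696 + 0.0800×260.253 + 0.2300×366.252 = 155.8612 per 1000.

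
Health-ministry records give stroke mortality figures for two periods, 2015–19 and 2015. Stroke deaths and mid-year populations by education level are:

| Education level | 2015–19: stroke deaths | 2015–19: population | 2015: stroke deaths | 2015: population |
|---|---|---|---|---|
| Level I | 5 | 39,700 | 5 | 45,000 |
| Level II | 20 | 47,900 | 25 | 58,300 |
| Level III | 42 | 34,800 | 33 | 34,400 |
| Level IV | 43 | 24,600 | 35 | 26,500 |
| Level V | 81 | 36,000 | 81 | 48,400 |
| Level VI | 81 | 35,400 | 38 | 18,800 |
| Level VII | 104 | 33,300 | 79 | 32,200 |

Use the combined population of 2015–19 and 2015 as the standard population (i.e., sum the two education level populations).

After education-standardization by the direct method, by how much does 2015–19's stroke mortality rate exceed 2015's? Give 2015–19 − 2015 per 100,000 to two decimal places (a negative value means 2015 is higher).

Education-specific rates per 100,000 for 2015–19: 12.59, 41.75, 120.69, 174.80, 225.00, 228.81, 312.31.
For 2015: 11.11, 42.88, 95.93, 132.08, 167.36, 202.13, 245.34.
Combined standard total = 515,300; weights = 0.1644, 0.2061, 0.1343, 0.0992, 0.1638, 0.1052, 0.1271.
2015–19: 0.1644×12.59 + 0.2061×41.75 + 0.1343×120.69 + 0.0992×174.80 + 0.1638×225.00 + 0.1052×228.81 + 0.1271×312.31 = 144.8340 per 100,000.
2015: 0.1644×11.11 + 0.2061×42.88 + 0.1343×95.93 + 0.0992×132.08 + 0.1638×167.36 + 0.1052×202.13 + 0.1271×245.34 = 116.5002 per 100,000.
Difference = 144.8340 − 116.5002 = 28.3338.

28.33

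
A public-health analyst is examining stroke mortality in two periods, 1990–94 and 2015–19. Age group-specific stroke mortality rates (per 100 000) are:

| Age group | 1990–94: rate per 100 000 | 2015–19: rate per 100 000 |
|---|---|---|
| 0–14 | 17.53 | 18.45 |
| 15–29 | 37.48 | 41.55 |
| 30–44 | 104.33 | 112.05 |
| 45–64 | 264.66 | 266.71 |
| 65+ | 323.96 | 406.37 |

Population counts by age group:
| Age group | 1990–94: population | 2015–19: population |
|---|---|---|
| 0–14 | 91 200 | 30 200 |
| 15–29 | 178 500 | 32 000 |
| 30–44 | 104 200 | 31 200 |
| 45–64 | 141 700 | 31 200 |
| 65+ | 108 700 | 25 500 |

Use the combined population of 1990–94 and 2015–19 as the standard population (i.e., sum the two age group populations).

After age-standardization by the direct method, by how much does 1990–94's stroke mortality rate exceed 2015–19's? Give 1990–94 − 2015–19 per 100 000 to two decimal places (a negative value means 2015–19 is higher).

Combined standard total = 774 400; weights = 0.1568, 0.2718, 0.1748, 0.2233, 0.1733.
1990–94: 0.1568×17.53 + 0.2718×37.48 + 0.1748×104.33 + 0.2233×264.66 + 0.1733×323.96 = 146.4090 per 100 000.
2015–19: 0.1568×18.45 + 0.2718×41.55 + 0.1748×112.05 + 0.2233×266.71 + 0.1733×406.37 = 163.7483 per 100 000.
Difference = 146.4090 − 163.7483 = -17.3393.

-17.34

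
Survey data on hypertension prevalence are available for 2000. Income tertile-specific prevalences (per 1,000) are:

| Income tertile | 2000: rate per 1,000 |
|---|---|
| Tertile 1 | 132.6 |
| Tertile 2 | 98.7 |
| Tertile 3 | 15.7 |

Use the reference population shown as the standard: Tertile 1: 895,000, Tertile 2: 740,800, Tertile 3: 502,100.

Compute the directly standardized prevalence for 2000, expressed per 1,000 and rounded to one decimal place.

Standard total = 2,137,900; weights = 0.4186, 0.3465, 0.2349.
Standardized rate: 0.4186×132.6 + 0.3465×98.7 + 0.2349×15.7 = 93.3986 per 1,000.

93.4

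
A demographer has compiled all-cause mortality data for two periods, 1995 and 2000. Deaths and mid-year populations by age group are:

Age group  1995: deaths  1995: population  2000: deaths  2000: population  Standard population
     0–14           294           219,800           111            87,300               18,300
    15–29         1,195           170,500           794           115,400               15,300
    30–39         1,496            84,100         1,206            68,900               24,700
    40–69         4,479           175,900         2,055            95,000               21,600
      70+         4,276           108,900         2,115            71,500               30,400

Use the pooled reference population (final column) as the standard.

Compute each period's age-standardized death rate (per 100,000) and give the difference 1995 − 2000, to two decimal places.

Age-specific rates per 100,000 for 1995: 133.76, 700.88, 1778.83, 2546.33, 3926.54.
For 2000: 127.15, 688.04, 1750.36, 2163.16, 2958.04.
Standard total = 110,300; weights = 0.1659, 0.1387, 0.2239, 0.1958, 0.2756.
1995: 0.1659×133.76 + 0.1387×700.88 + 0.2239×1778.83 + 0.1958×2546.33 + 0.2756×3926.54 = 2098.6038 per 100,000.
2000: 0.1659×127.15 + 0.1387×688.04 + 0.2239×1750.36 + 0.1958×2163.16 + 0.2756×2958.04 = 1747.3843 per 100,000.
Difference = 2098.6038 − 1747.3843 = 351.2195.

351.22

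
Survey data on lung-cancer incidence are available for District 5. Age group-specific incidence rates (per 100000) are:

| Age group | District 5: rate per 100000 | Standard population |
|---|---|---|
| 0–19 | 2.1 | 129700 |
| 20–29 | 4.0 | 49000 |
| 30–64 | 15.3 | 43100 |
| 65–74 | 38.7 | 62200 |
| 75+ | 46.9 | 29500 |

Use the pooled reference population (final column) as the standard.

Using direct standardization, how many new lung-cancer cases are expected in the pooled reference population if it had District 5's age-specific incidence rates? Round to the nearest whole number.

Expected new lung-cancer cases = Σ (standard pop × age-specific rate ÷ 100000)
= 129700×2.1/100000 + 49000×4.0/100000 + 43100×15.3/100000 + 62200×38.7/100000 + 29500×46.9/100000
= 2.72 + 1.96 + 6.59 + 24.07 + 13.84 = 49.18.

49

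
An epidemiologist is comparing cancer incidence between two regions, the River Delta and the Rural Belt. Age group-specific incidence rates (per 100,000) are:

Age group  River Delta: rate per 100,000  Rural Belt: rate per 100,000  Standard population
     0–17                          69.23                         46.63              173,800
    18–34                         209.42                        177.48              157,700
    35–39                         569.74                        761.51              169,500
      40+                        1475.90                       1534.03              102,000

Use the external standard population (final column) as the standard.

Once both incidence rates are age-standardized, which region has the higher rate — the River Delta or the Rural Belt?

Standard total = 603,000; weights = 0.2882, 0.2615, 0.2811, 0.1692.
The River Delta: 0.2882×69.23 + 0.2615×209.42 + 0.2811×569.74 + 0.1692×1475.90 = 484.5281 per 100,000.
The Rural Belt: 0.2882×46.63 + 0.2615×177.48 + 0.2811×761.51 + 0.1692×1534.03 = 533.3995 per 100,000.

Rural Belt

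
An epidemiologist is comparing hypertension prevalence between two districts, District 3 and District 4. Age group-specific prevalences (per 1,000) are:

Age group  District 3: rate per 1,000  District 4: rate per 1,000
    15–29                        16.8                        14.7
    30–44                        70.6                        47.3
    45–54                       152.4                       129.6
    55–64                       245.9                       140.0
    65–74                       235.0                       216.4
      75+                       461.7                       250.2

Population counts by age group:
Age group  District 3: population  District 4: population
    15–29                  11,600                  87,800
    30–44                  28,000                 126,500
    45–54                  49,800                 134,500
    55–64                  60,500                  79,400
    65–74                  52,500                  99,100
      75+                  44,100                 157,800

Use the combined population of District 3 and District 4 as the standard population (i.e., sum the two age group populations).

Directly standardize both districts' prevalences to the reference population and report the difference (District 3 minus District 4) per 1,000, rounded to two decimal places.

73.37

Combined standard total = 931,600; weights = 0.1067, 0.1658, 0.1978, 0.1502, 0.1627, 0.2167.
District 3: 0.1067×16.8 + 0.1658×70.6 + 0.1978×152.4 + 0.1502×245.9 + 0.1627×235.0 + 0.2167×461.7 = 218.8810 per 1,000.
District 4: 0.1067×14.7 + 0.1658×47.3 + 0.1978×129.6 + 0.1502×140.0 + 0.1627×216.4 + 0.2167×250.2 = 145.5152 per 1,000.
Difference = 218.8810 − 145.5152 = 73.3659.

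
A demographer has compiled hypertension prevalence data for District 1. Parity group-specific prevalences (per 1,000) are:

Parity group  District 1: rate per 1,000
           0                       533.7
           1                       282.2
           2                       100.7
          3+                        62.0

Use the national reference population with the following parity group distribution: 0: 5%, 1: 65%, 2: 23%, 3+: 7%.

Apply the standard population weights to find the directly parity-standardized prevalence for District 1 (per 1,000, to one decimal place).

237.6

Standard weights: 0.05, 0.65, 0.23, 0.07.
Standardized rate: 0.0500×533.7 + 0.6500×282.2 + 0.2300×100.7 + 0.0700×62.0 = 237.6160 per 1,000.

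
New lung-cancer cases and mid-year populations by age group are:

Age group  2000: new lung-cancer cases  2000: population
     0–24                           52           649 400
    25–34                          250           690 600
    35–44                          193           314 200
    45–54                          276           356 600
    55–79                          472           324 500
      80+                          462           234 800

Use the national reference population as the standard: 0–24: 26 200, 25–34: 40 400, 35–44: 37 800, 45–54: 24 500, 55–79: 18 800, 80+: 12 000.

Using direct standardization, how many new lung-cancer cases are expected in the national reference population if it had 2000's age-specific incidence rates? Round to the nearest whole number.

Age-specific rates per 100 000 for 2000: 8.01, 36.20, 61.43, 77.40, 145.45, 196.76.
Expected new lung-cancer cases = Σ (standard pop × age-specific rate ÷ 100 000)
= 26 200×8.01/100 000 + 40 400×36.20/100 000 + 37 800×61.43/100 000 + 24 500×77.40/100 000 + 18 800×145.45/100 000 + 12 000×196.76/100 000
= 2.10 + 14.62 + 23.22 + 18.96 + 27.35 + 23.61 = 109.86.

110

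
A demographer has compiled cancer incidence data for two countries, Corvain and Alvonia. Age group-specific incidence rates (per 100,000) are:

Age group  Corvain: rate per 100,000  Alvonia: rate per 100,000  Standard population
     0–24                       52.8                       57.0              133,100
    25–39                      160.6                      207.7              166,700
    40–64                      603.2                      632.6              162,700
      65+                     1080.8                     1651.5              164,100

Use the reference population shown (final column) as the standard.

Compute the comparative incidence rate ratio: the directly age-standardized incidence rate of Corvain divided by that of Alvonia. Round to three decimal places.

0.743

Standard total = 626,600; weights = 0.2124, 0.2660, 0.2597, 0.2619.
Corvain: 0.2124×52.8 + 0.2660×160.6 + 0.2597×603.2 + 0.2619×1080.8 = 493.6157 per 100,000.
Alvonia: 0.2124×57.0 + 0.2660×207.7 + 0.2597×632.6 + 0.2619×1651.5 = 664.1326 per 100,000.
Ratio = 493.6157 ÷ 664.1326 = 0.74325.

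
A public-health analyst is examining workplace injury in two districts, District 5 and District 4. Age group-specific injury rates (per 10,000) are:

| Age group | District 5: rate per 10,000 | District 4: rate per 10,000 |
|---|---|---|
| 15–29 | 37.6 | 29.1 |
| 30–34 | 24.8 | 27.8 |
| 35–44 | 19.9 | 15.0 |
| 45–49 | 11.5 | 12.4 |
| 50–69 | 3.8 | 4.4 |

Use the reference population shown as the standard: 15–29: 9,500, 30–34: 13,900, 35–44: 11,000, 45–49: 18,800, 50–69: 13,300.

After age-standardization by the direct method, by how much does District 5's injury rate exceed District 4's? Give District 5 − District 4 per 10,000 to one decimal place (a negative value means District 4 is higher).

Standard total = 66,500; weights = 0.1429, 0.2090, 0.1654, 0.2827, 0.2000.
District 5: 0.1429×37.6 + 0.2090×24.8 + 0.1654×19.9 + 0.2827×11.5 + 0.2000×3.8 = 17.8580 per 10,000.
District 4: 0.1429×29.1 + 0.2090×27.8 + 0.1654×15.0 + 0.2827×12.4 + 0.2000×4.4 = 16.8347 per 10,000.
Difference = 17.8580 − 16.8347 = 1.0233.

1.0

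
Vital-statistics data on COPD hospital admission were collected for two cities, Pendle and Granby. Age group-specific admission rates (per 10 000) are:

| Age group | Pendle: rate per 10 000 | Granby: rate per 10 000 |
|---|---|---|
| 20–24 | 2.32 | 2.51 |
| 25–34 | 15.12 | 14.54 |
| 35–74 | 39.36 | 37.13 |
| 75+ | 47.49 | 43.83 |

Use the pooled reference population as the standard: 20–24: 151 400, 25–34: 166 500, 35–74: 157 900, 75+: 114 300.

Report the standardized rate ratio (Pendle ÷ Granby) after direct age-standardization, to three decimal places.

1.061

Standard total = 590 100; weights = 0.2566, 0.2822, 0.2676, 0.1937.
Pendle: 0.2566×2.32 + 0.2822×15.12 + 0.2676×39.36 + 0.1937×47.49 = 24.5921 per 10 000.
Granby: 0.2566×2.51 + 0.2822×14.54 + 0.2676×37.13 + 0.1937×43.83 = 23.1715 per 10 000.
Ratio = 24.5921 ÷ 23.1715 = 1.06131.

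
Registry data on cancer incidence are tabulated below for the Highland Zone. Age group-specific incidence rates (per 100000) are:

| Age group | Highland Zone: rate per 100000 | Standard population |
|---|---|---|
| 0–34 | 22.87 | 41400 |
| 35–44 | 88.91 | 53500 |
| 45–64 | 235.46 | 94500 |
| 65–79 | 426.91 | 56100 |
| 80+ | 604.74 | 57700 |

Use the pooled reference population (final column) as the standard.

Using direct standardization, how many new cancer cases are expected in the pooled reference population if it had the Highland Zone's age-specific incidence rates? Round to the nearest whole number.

Expected new cancer cases = Σ (standard pop × age-specific rate ÷ 100000)
= 41400×22.87/100000 + 53500×88.91/100000 + 94500×235.46/100000 + 56100×426.91/100000 + 57700×604.74/100000
= 9.47 + 47.57 + 222.51 + 239.50 + 348.93 = 867.98.

868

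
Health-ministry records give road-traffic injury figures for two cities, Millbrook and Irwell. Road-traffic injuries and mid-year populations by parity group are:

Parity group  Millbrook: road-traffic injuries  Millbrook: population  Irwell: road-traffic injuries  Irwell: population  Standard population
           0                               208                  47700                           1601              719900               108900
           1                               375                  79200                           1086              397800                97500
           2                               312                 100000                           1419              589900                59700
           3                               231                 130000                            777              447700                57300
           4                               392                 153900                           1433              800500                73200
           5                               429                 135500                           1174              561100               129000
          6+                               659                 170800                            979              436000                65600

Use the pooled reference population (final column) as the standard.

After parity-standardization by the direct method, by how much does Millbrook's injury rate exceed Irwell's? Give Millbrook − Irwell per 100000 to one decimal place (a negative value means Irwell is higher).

Parity-specific rates per 100000 for Millbrook: 436.06, 473.48, 312.00, 177.69, 254.71, 316.61, 385.83.
For Irwell: 222.39, 273.00, 240.55, 173.55, 179.01, 209.23, 224.54.
Standard total = 591200; weights = 0.1842, 0.1649, 0.1010, 0.0969, 0.1238, 0.2182, 0.1110.
Millbrook: 0.1842×436.06 + 0.1649×473.48 + 0.1010×312.00 + 0.0969×177.69 + 0.1238×254.71 + 0.2182×316.61 + 0.1110×385.83 = 350.5703 per 100000.
Irwell: 0.1842×222.39 + 0.1649×273.00 + 0.1010×240.55 + 0.0969×173.55 + 0.1238×179.01 + 0.2182×209.23 + 0.1110×224.54 = 219.8345 per 100000.
Difference = 350.5703 − 219.8345 = 130.7359.

130.7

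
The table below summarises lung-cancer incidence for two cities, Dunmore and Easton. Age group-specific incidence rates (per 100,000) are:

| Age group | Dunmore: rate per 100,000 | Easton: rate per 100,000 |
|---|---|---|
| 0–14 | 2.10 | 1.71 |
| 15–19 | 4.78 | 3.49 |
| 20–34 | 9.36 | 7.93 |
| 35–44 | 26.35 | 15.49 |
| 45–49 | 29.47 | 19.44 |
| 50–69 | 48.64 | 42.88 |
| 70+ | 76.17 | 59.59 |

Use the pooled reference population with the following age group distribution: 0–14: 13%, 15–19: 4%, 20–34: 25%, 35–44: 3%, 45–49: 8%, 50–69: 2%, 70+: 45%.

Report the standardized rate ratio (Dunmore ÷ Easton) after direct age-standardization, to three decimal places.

1.286

Standard weights: 0.13, 0.04, 0.25, 0.03, 0.08, 0.02, 0.45.
Dunmore: 0.1300×2.10 + 0.0400×4.78 + 0.2500×9.36 + 0.0300×26.35 + 0.0800×29.47 + 0.0200×48.64 + 0.4500×76.17 = 41.2016 per 100,000.
Easton: 0.1300×1.71 + 0.0400×3.49 + 0.2500×7.93 + 0.0300×15.49 + 0.0800×19.44 + 0.0200×42.88 + 0.4500×59.59 = 32.0374 per 100,000.
Ratio = 41.2016 ÷ 32.0374 = 1.28605.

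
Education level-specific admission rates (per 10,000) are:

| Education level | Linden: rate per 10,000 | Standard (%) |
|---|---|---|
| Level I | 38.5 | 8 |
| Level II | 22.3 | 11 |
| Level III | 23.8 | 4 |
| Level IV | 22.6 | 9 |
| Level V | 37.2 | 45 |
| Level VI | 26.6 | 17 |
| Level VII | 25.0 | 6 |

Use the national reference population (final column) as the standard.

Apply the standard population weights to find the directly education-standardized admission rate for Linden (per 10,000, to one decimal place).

Standard weights: 0.08, 0.11, 0.04, 0.09, 0.45, 0.17, 0.06.
Standardized rate: 0.0800×38.5 + 0.1100×22.3 + 0.0400×23.8 + 0.0900×22.6 + 0.4500×37.2 + 0.1700×26.6 + 0.0600×25.0 = 31.2810 per 10,000.

31.3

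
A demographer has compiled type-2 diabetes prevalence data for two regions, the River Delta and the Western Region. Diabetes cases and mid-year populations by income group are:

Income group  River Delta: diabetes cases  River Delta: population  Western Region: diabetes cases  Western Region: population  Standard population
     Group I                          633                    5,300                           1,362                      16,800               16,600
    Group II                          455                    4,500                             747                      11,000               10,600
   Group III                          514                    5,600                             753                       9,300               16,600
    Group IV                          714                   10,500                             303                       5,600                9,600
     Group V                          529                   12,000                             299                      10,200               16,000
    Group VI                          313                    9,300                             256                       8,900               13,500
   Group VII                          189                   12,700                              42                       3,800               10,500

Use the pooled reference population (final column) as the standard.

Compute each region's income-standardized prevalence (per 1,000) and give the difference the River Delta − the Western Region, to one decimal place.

Income-specific rates per 1,000 for the River Delta: 119.434, 101.111, 91.786, 68.000, 44.083, 33.656, 14.882.
For the Western Region: 81.071, 67.909, 80.968, 54.107, 29.314, 28.764, 11.053.
Standard total = 93,400; weights = 0.1777, 0.1135, 0.1777, 0.1028, 0.1713, 0.1445, 0.1124.
The River Delta: 0.1777×119.434 + 0.1135×101.111 + 0.1777×91.786 + 0.1028×68.000 + 0.1713×44.083 + 0.1445×33.656 + 0.1124×14.882 = 70.0939 per 1,000.
The Western Region: 0.1777×81.071 + 0.1135×67.909 + 0.1777×80.968 + 0.1028×54.107 + 0.1713×29.314 + 0.1445×28.764 + 0.1124×11.053 = 52.4893 per 1,000.
Difference = 70.0939 − 52.4893 = 17.6046.

17.6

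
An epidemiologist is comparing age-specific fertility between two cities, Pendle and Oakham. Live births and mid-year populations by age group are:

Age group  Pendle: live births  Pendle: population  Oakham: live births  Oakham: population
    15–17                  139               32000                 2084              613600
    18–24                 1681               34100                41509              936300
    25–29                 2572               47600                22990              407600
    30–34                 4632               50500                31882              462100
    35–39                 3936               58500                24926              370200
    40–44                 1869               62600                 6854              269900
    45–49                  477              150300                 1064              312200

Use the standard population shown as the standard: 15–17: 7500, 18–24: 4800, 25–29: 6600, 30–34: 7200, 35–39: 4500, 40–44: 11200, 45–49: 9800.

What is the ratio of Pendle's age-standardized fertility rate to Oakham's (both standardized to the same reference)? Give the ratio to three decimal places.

Age-specific rates per 1000 for Pendle: 4.344, 49.296, 54.034, 91.723, 67.282, 29.856, 3.174.
For Oakham: 3.396, 44.333, 56.403, 68.994, 67.331, 25.395, 3.408.
Standard total = 51600; weights = 0.1453, 0.0930, 0.1279, 0.1395, 0.0872, 0.2171, 0.1899.
Pendle: 0.1453×4.344 + 0.0930×49.296 + 0.1279×54.034 + 0.1395×91.723 + 0.0872×67.282 + 0.2171×29.856 + 0.1899×3.174 = 37.8776 per 1000.
Oakham: 0.1453×3.396 + 0.0930×44.333 + 0.1279×56.403 + 0.1395×68.994 + 0.0872×67.331 + 0.2171×25.395 + 0.1899×3.408 = 33.4902 per 1000.
Ratio = 37.8776 ÷ 33.4902 = 1.13101.

1.131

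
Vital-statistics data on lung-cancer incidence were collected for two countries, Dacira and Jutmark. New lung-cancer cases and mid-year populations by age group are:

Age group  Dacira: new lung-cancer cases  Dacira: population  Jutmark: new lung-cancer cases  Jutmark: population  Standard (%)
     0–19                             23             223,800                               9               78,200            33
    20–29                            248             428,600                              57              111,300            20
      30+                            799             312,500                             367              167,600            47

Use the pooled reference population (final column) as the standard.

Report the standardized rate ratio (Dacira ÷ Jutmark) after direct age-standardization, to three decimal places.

Age-specific rates per 100,000 for Dacira: 10.28, 57.86, 255.68.
For Jutmark: 11.51, 51.21, 218.97.
Standard weights: 0.33, 0.20, 0.47.
Dacira: 0.3300×10.28 + 0.2000×57.86 + 0.4700×255.68 = 135.1336 per 100,000.
Jutmark: 0.3300×11.51 + 0.2000×51.21 + 0.4700×218.97 = 116.9582 per 100,000.
Ratio = 135.1336 ÷ 116.9582 = 1.15540.

1.155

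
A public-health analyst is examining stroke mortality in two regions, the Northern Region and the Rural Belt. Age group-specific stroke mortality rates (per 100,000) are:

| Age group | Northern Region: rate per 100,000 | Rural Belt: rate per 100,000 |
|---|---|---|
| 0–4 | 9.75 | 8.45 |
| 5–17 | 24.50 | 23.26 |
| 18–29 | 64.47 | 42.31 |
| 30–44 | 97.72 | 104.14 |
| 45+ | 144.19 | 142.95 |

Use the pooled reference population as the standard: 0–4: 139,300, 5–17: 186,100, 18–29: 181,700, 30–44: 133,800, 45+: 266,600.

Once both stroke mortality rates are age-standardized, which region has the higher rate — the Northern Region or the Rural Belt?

Northern Region

Standard total = 907,500; weights = 0.1535, 0.2051, 0.2002, 0.1474, 0.2938.
The Northern Region: 0.1535×9.75 + 0.2051×24.50 + 0.2002×64.47 + 0.1474×97.72 + 0.2938×144.19 = 76.1959 per 100,000.
The Rural Belt: 0.1535×8.45 + 0.2051×23.26 + 0.2002×42.31 + 0.1474×104.14 + 0.2938×142.95 = 71.8875 per 100,000.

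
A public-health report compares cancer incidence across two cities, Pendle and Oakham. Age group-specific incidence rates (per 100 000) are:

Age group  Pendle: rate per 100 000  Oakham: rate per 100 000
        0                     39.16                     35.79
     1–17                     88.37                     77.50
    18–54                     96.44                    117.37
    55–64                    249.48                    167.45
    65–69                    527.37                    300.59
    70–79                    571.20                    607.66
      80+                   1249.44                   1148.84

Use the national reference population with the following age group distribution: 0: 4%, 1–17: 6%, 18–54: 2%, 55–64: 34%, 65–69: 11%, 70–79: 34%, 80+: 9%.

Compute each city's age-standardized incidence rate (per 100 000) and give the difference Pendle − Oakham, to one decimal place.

49.9

Standard weights: 0.04, 0.06, 0.02, 0.34, 0.11, 0.34, 0.09.
Pendle: 0.0400×39.16 + 0.0600×88.37 + 0.0200×96.44 + 0.3400×249.48 + 0.1100×527.37 + 0.3400×571.20 + 0.0900×1249.44 = 458.2889 per 100 000.
Oakham: 0.0400×35.79 + 0.0600×77.50 + 0.0200×117.37 + 0.3400×167.45 + 0.1100×300.59 + 0.3400×607.66 + 0.0900×1148.84 = 408.4269 per 100 000.
Difference = 458.2889 − 408.4269 = 49.8620.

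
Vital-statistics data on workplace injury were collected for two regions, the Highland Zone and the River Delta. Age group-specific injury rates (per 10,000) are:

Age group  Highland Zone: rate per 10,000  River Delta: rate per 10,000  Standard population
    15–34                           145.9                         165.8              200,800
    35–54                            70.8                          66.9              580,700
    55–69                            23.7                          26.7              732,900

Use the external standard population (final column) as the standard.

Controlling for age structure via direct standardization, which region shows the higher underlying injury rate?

Standard total = 1,514,400; weights = 0.1326, 0.3835, 0.4840.
The Highland Zone: 0.1326×145.9 + 0.3835×70.8 + 0.4840×23.7 = 57.9636 per 10,000.
The River Delta: 0.1326×165.8 + 0.3835×66.9 + 0.4840×26.7 = 60.5586 per 10,000.

River Delta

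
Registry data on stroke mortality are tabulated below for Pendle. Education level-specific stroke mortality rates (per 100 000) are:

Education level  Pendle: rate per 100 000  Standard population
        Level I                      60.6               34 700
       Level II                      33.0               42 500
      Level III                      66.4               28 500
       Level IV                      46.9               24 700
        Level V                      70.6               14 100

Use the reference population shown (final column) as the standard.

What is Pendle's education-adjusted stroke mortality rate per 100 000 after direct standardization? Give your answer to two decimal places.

52.26

Standard total = 144 500; weights = 0.2401, 0.2941, 0.1972, 0.1709, 0.0976.
Standardized rate: 0.2401×60.6 + 0.2941×33.0 + 0.1972×66.4 + 0.1709×46.9 + 0.0976×70.6 = 52.2603 per 100 000.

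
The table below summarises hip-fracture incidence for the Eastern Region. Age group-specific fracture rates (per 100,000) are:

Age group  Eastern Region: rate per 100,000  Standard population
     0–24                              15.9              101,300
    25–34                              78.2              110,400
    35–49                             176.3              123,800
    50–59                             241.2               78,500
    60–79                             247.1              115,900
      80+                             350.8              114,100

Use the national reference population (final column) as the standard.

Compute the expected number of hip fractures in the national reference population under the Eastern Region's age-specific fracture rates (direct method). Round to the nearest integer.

Expected hip fractures = Σ (standard pop × age-specific rate ÷ 100,000)
= 101,300×15.9/100,000 + 110,400×78.2/100,000 + 123,800×176.3/100,000 + 78,500×241.2/100,000 + 115,900×247.1/100,000 + 114,100×350.8/100,000
= 16.11 + 86.33 + 218.26 + 189.34 + 286.39 + 400.26 = 1196.69.

1197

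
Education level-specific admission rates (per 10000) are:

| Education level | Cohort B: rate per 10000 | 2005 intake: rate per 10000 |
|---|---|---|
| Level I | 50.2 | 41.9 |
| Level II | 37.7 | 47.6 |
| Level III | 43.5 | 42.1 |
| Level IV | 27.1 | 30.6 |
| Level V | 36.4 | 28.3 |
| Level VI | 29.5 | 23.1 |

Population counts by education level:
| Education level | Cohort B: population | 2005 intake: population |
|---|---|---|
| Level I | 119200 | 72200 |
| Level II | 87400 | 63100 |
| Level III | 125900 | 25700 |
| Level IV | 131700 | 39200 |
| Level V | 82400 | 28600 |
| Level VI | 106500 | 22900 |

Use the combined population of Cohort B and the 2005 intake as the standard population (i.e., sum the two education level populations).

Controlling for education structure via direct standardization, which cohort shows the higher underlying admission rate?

Combined standard total = 904800; weights = 0.2115, 0.1663, 0.1676, 0.1889, 0.1227, 0.1430.
Cohort B: 0.2115×50.2 + 0.1663×37.7 + 0.1676×43.5 + 0.1889×27.1 + 0.1227×36.4 + 0.1430×29.5 = 37.9817 per 10000.
The 2005 intake: 0.2115×41.9 + 0.1663×47.6 + 0.1676×42.1 + 0.1889×30.6 + 0.1227×28.3 + 0.1430×23.1 = 36.3901 per 10000.
The crude rates (37.46 vs 38.33) would put the 2005 intake higher, but that reflects its education composition; once standardized to a common education structure, Cohort B has the higher underlying rate.

Cohort B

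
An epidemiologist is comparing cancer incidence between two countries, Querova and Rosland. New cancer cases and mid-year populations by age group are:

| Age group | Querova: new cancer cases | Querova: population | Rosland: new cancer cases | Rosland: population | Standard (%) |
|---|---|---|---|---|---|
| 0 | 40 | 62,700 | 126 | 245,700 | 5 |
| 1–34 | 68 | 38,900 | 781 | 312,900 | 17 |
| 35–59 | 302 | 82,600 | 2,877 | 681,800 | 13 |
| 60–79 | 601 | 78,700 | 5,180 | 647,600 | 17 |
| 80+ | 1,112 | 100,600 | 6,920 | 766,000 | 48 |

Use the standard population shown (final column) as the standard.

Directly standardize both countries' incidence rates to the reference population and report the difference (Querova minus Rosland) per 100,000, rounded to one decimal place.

Age-specific rates per 100,000 for Querova: 63.80, 174.81, 365.62, 763.66, 1105.37.
For Rosland: 51.28, 249.60, 421.97, 799.88, 903.39.
Standard weights: 0.05, 0.17, 0.13, 0.17, 0.48.
Querova: 0.0500×63.80 + 0.1700×174.81 + 0.1300×365.62 + 0.1700×763.66 + 0.4800×1105.37 = 740.8359 per 100,000.
Rosland: 0.0500×51.28 + 0.1700×249.60 + 0.1300×421.97 + 0.1700×799.88 + 0.4800×903.39 = 669.4607 per 100,000.
Difference = 740.8359 − 669.4607 = 71.3752.

71.4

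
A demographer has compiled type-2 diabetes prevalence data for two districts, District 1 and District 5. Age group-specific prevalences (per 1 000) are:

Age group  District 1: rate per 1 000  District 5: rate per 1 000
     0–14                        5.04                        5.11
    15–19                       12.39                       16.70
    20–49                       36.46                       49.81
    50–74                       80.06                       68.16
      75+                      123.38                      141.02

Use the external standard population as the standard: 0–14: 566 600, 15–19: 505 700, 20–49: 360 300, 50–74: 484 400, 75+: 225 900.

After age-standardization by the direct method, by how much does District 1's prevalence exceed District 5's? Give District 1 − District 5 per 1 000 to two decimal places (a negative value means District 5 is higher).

-2.45

Standard total = 2 142 900; weights = 0.2644, 0.2360, 0.1681, 0.2260, 0.1054.
District 1: 0.2644×5.04 + 0.2360×12.39 + 0.1681×36.46 + 0.2260×80.06 + 0.1054×123.38 = 41.4907 per 1 000.
District 5: 0.2644×5.11 + 0.2360×16.70 + 0.1681×49.81 + 0.2260×68.16 + 0.1054×141.02 = 43.9405 per 1 000.
Difference = 41.4907 − 43.9405 = -2.4498.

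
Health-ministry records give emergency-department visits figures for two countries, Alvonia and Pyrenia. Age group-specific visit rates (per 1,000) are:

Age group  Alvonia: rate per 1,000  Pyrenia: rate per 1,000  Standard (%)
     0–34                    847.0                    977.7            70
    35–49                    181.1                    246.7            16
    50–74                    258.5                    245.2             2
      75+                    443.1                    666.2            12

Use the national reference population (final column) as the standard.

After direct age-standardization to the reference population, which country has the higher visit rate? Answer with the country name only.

Pyrenia

Standard weights: 0.70, 0.16, 0.02, 0.12.
Alvonia: 0.7000×847.0 + 0.1600×181.1 + 0.0200×258.5 + 0.1200×443.1 = 680.2180 per 1,000.
Pyrenia: 0.7000×977.7 + 0.1600×246.7 + 0.0200×245.2 + 0.1200×666.2 = 808.7100 per 1,000.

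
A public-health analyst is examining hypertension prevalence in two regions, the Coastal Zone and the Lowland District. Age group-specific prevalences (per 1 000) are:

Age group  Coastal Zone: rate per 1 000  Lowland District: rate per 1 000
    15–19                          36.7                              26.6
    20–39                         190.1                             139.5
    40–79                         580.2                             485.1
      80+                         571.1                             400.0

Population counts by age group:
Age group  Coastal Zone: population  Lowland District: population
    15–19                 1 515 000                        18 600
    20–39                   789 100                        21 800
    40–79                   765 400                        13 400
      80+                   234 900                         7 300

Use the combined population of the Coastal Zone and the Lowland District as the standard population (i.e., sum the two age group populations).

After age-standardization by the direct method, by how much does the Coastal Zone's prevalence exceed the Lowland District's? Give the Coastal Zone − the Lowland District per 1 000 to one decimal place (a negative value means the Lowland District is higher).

Combined standard total = 3 365 500; weights = 0.4557, 0.2409, 0.2314, 0.0720.
The Coastal Zone: 0.4557×36.7 + 0.2409×190.1 + 0.2314×580.2 + 0.0720×571.1 = 237.8890 per 1 000.
The Lowland District: 0.4557×26.6 + 0.2409×139.5 + 0.2314×485.1 + 0.0720×400.0 = 186.7747 per 1 000.
Difference = 237.8890 − 186.7747 = 51.1143.

51.1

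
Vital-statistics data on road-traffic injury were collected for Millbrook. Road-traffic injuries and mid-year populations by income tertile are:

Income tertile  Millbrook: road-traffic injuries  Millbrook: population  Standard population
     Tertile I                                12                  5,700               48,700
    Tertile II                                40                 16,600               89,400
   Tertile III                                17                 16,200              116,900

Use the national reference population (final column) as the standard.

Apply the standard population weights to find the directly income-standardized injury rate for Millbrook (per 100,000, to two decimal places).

Income-specific rates per 100,000 for Millbrook: 210.53, 240.96, 104.94.
Standard total = 255,000; weights = 0.1910, 0.3506, 0.4584.
Standardized rate: 0.1910×210.53 + 0.3506×240.96 + 0.4584×104.94 = 172.7925 per 100,000.

172.79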